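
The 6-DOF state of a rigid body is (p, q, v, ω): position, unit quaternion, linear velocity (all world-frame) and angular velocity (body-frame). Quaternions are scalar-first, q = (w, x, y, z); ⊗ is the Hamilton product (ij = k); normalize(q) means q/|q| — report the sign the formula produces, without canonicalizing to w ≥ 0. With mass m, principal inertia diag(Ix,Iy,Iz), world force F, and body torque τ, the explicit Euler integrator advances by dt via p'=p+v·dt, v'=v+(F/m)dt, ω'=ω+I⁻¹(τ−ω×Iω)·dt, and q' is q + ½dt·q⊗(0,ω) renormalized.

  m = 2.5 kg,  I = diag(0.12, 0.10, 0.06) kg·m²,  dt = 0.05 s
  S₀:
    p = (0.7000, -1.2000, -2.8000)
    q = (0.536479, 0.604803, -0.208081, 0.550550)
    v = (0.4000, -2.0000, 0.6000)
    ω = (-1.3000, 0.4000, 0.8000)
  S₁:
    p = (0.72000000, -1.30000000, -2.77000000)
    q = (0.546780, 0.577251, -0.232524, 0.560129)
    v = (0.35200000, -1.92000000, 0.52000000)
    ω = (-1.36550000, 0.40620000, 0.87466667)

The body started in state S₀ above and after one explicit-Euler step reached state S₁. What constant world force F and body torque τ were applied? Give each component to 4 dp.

v₁ − v₀ = (-0.04800000, 0.08000000, -0.08000000)
m·(v₁−v₀)/dt = (-2.4000, 4.0000, -4.0000)
Δω = ω₁−ω₀ = (-0.06550000, 0.00620000, 0.07466667)
applied torque τ = (-0.1700, -0.0500, 0.1000)

F = (-2.4000, 4.0000, -4.0000)
τ = (-0.1700, -0.0500, 0.1000)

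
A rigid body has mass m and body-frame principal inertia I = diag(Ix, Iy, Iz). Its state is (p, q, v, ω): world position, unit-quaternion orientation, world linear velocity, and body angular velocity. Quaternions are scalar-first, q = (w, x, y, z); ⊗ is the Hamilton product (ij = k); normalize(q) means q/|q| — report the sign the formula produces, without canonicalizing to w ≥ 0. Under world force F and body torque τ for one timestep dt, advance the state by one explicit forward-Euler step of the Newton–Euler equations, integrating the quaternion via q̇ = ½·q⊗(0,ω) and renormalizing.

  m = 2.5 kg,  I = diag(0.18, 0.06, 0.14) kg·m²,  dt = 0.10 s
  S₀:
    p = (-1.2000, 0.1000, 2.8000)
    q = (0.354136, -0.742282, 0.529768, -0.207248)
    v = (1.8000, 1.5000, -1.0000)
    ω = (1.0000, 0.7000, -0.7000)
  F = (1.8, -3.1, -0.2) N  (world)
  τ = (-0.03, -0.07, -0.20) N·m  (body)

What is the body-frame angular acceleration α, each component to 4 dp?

α = (0.0511, -0.7000, -0.8286)

precession coupling ω×(Iω) = (-0.0392, -0.0280, -0.0840)
α = I⁻¹(τ − ω×Iω) = (0.0511, -0.7000, -0.8286)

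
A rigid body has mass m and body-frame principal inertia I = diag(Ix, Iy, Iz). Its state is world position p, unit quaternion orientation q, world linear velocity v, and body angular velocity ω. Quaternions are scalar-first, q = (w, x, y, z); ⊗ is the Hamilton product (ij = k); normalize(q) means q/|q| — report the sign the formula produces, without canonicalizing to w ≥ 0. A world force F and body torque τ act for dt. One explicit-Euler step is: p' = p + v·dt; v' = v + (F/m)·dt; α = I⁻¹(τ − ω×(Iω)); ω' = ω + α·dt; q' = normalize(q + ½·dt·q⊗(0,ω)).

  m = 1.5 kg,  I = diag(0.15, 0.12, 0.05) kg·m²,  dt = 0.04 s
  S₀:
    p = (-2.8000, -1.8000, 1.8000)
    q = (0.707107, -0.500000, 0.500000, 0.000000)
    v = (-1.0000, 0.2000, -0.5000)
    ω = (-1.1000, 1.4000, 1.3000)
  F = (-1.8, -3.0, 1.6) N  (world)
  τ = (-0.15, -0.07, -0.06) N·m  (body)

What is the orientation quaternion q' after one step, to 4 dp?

q' = (0.6814, -0.5021, 0.5323, 0.0154)

Hamilton product q⊗(0,ω) = (-1.2500000, -0.1278177, 1.6399498, 0.7692391)
q + ½dt·q⊗(0,ω), renormalized = (0.6814, -0.5021, 0.5323, 0.0154)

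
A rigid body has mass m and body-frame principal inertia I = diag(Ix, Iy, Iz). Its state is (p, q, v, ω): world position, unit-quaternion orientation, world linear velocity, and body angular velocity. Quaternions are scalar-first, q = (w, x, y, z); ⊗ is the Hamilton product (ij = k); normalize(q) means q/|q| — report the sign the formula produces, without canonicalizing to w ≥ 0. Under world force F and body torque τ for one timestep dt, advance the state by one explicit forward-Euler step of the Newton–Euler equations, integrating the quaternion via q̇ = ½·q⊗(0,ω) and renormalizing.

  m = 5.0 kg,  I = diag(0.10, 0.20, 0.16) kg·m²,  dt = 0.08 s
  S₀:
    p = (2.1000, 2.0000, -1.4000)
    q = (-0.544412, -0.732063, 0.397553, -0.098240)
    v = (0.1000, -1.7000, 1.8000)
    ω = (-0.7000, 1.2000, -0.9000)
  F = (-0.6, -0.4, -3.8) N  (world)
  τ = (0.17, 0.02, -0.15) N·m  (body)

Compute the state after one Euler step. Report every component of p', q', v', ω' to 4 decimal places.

precession coupling ω×(Iω) = (0.0432, -0.0378, -0.0840)
angular accel α = (1.2680, 0.2890, -0.4125)
ω' = ω + α·dt = (-0.5986, 1.2231, -0.9330)
Hamilton product q⊗(0,ω) = (-1.0779237, 0.1411787, -1.2433831, -0.1102177)
q' = normalize(q + ½dt·q⊗(0,ω)) = (-0.5862, -0.7248, 0.3471, -0.1024)
new position p' = (2.1080, 1.8640, -1.2560)
v' = v + a·dt = (0.0904, -1.7064, 1.7392)

p' = (2.1080, 1.8640, -1.2560)
q' = (-0.5862, -0.7248, 0.3471, -0.1024)
v' = (0.0904, -1.7064, 1.7392)
ω' = (-0.5986, 1.2231, -0.9330)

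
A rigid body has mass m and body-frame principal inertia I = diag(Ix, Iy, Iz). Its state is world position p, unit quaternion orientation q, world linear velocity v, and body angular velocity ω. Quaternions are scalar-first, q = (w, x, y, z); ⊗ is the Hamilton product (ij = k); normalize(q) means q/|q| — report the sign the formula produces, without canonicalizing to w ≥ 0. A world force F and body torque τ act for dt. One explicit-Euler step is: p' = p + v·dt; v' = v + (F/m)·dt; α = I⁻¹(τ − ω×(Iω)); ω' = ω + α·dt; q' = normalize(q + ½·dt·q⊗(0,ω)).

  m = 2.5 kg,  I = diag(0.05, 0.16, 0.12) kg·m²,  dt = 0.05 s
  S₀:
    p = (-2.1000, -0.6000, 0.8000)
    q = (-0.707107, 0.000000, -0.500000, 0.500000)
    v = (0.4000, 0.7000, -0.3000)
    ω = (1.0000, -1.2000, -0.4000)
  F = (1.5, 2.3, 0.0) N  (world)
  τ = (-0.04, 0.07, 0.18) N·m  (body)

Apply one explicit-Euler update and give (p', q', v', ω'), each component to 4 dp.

precession coupling ω×(Iω) = (-0.0192, 0.0280, -0.1320)
angular accel α = (-0.4160, 0.2625, 2.6000)
ω + α·dt = (0.9792, -1.1869, -0.2700)
Hamilton product q⊗(0,ω) = (-0.4000000, 0.0928930, 1.3485284, 0.7828428)
updated quaternion q' = (-0.7165, 0.0023, -0.4659, 0.5191)
p' = p + v·dt = (-2.0800, -0.5650, 0.7850)
new velocity v' = (0.4300, 0.7460, -0.3000)

p' = (-2.0800, -0.5650, 0.7850)
q' = (-0.7165, 0.0023, -0.4659, 0.5191)
v' = (0.4300, 0.7460, -0.3000)
ω' = (0.9792, -1.1869, -0.2700)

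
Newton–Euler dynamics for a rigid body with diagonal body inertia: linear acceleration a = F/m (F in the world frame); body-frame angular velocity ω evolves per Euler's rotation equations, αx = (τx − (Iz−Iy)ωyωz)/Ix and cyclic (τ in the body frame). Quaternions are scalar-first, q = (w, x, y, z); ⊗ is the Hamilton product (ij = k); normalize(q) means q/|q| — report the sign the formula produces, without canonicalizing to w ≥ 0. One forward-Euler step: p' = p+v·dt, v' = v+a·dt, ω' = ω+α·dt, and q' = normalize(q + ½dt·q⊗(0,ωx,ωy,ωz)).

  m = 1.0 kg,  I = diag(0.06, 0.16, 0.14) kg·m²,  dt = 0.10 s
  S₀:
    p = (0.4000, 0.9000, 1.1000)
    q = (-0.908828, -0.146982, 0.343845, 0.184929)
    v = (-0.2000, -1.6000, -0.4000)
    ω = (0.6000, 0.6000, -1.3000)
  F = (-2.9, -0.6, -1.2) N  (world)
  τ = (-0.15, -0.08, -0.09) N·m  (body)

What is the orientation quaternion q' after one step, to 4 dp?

q⊗(0,ω) = (0.1222899, -1.1032527, -0.6254160, 0.8869802)
updated quaternion q' = (-0.9000, -0.2015, 0.3116, 0.2286)

q' = (-0.9000, -0.2015, 0.3116, 0.2286)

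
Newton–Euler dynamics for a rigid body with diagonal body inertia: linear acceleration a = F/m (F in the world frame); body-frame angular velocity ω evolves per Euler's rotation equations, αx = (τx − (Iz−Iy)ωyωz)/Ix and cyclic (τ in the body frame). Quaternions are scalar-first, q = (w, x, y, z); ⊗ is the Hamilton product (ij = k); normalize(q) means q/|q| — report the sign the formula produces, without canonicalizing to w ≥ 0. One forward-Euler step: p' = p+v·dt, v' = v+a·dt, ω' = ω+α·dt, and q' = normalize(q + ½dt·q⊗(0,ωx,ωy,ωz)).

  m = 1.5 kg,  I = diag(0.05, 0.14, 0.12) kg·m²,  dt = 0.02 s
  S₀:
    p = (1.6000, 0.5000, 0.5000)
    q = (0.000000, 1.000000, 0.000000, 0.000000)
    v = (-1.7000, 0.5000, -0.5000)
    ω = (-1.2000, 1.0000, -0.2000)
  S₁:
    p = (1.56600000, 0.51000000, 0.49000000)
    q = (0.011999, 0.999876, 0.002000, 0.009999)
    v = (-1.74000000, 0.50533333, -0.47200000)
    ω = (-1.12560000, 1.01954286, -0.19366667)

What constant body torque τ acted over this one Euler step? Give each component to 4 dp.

τ = (0.1900, 0.1200, -0.0700)

Δω = ω₁−ω₀ = (0.07440000, 0.01954286, 0.00633333)
gyro term ω₀×Iω₀ = (0.0040, -0.0168, -0.1080)
applied torque τ = (0.1900, 0.1200, -0.0700)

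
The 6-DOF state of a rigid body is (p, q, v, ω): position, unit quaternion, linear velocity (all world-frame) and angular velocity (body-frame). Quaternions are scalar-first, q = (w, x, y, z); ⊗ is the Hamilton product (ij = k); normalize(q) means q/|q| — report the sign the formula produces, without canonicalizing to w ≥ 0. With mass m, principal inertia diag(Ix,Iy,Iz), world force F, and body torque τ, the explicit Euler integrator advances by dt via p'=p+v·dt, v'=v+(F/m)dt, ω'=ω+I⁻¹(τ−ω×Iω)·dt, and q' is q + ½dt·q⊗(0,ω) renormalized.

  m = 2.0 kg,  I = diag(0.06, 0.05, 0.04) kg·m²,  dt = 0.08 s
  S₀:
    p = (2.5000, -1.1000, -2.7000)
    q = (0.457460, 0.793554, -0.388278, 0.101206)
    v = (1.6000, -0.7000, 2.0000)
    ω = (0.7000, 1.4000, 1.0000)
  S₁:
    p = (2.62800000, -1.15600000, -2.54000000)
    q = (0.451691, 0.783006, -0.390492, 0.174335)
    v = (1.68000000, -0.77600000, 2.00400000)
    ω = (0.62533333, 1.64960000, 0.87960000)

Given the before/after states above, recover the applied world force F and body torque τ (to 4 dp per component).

ω₁ − ω₀ = (-0.07466667, 0.24960000, -0.12040000)
gyro term ω₀×Iω₀ = (-0.0140, 0.0140, -0.0098)
I·α + gyro = (-0.0700, 0.1700, -0.0700)
v₁ − v₀ = (0.08000000, -0.07600000, 0.00400000)
F = m·Δv/dt = (2.0000, -1.9000, 0.1000)

F = (2.0000, -1.9000, 0.1000)
τ = (-0.0700, 0.1700, -0.0700)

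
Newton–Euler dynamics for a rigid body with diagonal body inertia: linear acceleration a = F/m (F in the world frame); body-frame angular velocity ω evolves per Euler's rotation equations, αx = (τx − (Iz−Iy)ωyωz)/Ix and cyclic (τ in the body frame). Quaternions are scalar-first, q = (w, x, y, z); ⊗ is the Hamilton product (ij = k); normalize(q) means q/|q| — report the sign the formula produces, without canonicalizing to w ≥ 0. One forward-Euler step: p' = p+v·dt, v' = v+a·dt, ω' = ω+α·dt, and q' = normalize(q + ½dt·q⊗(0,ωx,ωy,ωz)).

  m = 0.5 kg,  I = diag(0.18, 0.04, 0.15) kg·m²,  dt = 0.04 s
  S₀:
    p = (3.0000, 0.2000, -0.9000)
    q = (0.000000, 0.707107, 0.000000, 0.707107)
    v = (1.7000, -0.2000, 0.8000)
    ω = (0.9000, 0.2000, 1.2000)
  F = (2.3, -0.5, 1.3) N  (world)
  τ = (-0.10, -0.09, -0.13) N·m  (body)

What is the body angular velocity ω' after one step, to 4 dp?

gyro term ω×Iω = (0.0264, 0.0324, -0.0252)
(τ − ω×Iω)/I = (-0.7022, -3.0600, -0.6987)
ω' = ω + α·dt = (0.8719, 0.0776, 1.1721)

ω' = (0.8719, 0.0776, 1.1721)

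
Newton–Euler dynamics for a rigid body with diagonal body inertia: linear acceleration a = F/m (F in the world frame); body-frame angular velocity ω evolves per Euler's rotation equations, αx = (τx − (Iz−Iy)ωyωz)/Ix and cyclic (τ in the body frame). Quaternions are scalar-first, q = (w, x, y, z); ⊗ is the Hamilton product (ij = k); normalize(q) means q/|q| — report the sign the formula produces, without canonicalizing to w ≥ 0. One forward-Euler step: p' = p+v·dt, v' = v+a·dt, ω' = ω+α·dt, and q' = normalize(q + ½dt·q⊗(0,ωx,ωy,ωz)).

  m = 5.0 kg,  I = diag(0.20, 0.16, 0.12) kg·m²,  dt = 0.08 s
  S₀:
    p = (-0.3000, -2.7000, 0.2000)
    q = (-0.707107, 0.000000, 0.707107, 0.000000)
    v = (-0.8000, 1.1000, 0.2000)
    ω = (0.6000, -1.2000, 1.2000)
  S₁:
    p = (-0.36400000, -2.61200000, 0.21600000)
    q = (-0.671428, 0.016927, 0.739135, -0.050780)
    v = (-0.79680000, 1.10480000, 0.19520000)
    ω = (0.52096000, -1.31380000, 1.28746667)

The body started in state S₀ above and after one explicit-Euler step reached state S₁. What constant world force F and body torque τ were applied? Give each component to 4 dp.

v₁ − v₀ = (0.00320000, 0.00480000, -0.00480000)
F = m·Δv/dt = (0.2000, 0.3000, -0.3000)
ω₁ − ω₀ = (-0.07904000, -0.11380000, 0.08746667)
gyro term ω₀×Iω₀ = (0.0576, 0.0576, 0.0288)
applied torque τ = (-0.1400, -0.1700, 0.1600)

F = (0.2000, 0.3000, -0.3000)
τ = (-0.1400, -0.1700, 0.1600)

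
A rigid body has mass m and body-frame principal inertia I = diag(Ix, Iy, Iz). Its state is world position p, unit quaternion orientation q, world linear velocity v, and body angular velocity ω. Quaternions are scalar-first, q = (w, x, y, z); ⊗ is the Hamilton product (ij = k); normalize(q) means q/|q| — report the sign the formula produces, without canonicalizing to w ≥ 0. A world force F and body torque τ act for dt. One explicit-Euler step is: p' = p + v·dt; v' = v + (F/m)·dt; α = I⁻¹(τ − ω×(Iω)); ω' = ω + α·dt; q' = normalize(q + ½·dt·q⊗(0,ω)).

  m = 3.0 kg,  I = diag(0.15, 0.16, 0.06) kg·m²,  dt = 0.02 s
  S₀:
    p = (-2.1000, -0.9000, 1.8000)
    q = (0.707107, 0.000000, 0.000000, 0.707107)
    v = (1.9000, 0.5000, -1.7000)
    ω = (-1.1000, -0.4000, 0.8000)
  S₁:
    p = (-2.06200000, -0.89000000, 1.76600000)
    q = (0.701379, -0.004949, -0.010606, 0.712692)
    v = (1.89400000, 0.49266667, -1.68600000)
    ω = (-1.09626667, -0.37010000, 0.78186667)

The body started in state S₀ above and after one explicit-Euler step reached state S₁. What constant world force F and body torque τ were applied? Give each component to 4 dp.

F = (-0.9000, -1.1000, 2.1000)
τ = (0.0600, 0.1600, -0.0500)

Δω = ω₁−ω₀ = (0.00373333, 0.02990000, -0.01813333)
precession coupling = (0.0320, -0.0792, 0.0044)
τ = I·(Δω/dt) + ω₀×(Iω₀) = (0.0600, 0.1600, -0.0500)
v₁ − v₀ = (-0.00600000, -0.00733333, 0.01400000)
applied force F = (-0.9000, -1.1000, 2.1000)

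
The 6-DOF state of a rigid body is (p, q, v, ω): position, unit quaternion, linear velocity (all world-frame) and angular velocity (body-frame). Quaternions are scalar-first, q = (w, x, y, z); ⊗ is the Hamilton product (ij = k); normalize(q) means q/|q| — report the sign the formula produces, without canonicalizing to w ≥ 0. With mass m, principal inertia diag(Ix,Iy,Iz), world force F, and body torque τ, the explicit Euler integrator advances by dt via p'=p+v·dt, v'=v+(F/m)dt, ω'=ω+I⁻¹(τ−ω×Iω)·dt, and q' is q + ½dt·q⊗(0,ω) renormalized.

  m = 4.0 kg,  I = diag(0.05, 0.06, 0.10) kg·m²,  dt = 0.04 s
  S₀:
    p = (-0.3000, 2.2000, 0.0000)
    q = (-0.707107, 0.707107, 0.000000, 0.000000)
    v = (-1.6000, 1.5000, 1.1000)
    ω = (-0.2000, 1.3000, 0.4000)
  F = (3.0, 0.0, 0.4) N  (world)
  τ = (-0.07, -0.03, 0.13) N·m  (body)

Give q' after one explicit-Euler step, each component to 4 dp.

2q̇ = q⊗(0,ω) = (0.1414214, 0.1414214, -1.2020819, 0.6363963)
q + ½dt·q⊗(0,ω), renormalized = (-0.7040, 0.7097, -0.0240, 0.0127)

q' = (-0.7040, 0.7097, -0.0240, 0.0127)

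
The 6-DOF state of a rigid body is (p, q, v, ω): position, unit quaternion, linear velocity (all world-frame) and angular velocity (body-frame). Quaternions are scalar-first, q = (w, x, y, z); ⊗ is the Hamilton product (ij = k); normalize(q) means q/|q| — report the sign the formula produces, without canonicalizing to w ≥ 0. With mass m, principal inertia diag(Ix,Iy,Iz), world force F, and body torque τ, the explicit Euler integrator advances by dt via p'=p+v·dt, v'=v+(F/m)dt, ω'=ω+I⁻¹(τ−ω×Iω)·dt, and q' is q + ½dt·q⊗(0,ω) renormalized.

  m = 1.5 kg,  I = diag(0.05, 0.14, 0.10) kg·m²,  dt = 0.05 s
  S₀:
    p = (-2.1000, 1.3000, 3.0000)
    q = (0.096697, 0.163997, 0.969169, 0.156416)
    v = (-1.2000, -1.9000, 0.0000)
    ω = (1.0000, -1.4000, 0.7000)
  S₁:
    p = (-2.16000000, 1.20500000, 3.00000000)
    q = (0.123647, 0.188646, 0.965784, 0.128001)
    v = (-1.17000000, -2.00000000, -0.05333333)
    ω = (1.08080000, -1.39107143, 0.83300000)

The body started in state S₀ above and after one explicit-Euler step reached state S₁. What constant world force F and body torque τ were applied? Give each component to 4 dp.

ω₁ − ω₀ = (0.08080000, 0.00892857, 0.13300000)
applied torque τ = (0.1200, -0.0100, 0.1400)
velocity change Δv = (0.03000000, -0.10000000, -0.05333333)
F = m·Δv/dt = (0.9000, -3.0000, -1.6000)

F = (0.9000, -3.0000, -1.6000)
τ = (0.1200, -0.0100, 0.1400)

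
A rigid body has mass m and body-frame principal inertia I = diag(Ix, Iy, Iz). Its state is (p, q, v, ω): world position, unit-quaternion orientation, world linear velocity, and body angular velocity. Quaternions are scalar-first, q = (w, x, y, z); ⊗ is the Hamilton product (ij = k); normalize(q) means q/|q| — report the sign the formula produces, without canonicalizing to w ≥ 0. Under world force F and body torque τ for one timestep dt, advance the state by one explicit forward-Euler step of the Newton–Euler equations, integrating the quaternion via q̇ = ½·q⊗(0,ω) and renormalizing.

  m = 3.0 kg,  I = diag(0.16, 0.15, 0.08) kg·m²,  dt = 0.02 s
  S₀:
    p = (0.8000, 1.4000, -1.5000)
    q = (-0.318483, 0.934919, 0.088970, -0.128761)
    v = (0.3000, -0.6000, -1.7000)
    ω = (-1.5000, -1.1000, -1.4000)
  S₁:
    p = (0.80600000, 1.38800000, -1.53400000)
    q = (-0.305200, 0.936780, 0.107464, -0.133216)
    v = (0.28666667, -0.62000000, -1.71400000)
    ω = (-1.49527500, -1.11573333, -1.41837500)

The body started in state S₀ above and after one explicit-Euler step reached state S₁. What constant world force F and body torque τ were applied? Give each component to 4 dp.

F = (-2.0000, -3.0000, -2.1000)
τ = (-0.0700, 0.0500, -0.0900)

Δv = v₁−v₀ = (-0.01333333, -0.02000000, -0.01400000)
m·(v₁−v₀)/dt = (-2.0000, -3.0000, -2.1000)
Δω = ω₁−ω₀ = (0.00472500, -0.01573333, -0.01837500)
gyro term ω₀×Iω₀ = (-0.1078, 0.1680, -0.0165)
applied torque τ = (-0.0700, 0.0500, -0.0900)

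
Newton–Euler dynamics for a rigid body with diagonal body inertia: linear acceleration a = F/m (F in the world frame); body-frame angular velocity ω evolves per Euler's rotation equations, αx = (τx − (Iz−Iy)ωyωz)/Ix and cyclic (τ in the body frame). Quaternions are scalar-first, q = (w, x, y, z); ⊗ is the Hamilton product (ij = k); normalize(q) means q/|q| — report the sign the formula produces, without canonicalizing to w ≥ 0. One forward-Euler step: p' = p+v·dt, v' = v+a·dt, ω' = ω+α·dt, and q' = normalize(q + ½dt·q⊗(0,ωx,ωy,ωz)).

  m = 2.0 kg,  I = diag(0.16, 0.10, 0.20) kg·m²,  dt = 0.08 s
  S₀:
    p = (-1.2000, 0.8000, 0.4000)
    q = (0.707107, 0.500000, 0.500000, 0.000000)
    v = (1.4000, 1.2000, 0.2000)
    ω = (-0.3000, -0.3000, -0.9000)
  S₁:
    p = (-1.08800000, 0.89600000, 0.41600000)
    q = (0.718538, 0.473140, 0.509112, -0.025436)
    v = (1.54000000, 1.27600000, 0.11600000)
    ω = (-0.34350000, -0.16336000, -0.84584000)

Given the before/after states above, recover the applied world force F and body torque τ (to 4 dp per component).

F = (3.5000, 1.9000, -2.1000)
τ = (-0.0600, 0.1600, 0.1300)

rate change Δω = (-0.04350000, 0.13664000, 0.05416000)
I·α + gyro = (-0.0600, 0.1600, 0.1300)
velocity change Δv = (0.14000000, 0.07600000, -0.08400000)
m·(v₁−v₀)/dt = (3.5000, 1.9000, -2.1000)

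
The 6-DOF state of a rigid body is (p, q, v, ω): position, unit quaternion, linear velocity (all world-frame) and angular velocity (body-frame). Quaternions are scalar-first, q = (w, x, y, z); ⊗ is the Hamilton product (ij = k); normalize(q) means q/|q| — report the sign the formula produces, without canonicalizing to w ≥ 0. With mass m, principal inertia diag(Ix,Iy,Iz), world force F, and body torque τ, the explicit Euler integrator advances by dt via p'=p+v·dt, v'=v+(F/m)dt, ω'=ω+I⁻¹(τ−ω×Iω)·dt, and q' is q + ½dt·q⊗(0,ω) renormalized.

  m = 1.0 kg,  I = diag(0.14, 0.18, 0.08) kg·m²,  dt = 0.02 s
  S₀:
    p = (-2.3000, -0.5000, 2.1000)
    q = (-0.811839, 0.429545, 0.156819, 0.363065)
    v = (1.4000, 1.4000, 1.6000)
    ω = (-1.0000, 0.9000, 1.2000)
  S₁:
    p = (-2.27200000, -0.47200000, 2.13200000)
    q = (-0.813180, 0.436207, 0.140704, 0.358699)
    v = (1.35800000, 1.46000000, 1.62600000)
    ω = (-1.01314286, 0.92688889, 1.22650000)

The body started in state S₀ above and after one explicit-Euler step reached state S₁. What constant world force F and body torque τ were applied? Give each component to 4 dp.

F = (-2.1000, 3.0000, 1.3000)
τ = (-0.2000, 0.1700, 0.0700)

Δv = v₁−v₀ = (-0.04200000, 0.06000000, 0.02600000)
m·(v₁−v₀)/dt = (-2.1000, 3.0000, 1.3000)
rate change Δω = (-0.01314286, 0.02688889, 0.02650000)
precession coupling = (-0.1080, -0.0720, -0.0360)
τ = I·(Δω/dt) + ω₀×(Iω₀) = (-0.2000, 0.1700, 0.0700)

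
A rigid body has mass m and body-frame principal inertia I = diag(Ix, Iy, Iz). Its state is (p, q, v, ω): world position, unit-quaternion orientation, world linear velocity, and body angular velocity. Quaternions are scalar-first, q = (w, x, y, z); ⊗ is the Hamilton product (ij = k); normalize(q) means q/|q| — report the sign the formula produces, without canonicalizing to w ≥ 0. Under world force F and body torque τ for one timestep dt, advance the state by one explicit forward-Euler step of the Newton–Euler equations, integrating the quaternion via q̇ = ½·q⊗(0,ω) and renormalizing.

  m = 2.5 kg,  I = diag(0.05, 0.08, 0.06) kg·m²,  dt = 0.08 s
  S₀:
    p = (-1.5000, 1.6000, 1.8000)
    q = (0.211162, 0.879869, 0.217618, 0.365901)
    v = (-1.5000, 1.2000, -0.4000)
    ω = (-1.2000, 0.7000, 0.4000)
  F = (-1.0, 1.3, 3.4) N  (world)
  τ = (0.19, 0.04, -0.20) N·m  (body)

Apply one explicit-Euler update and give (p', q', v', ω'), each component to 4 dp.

linear accel F/m = (-0.4000, 0.5200, 1.3600)
p + v·dt = (-1.6200, 1.6960, 1.7680)
v' = v + a·dt = (-1.5320, 1.2416, -0.2912)
(τ − ω×Iω)/I = (3.9120, 0.4400, -2.9133)
ω + α·dt = (-0.8870, 0.7352, 0.1669)
2q̇ = q⊗(0,ω) = (0.7571498, -0.4224779, -0.6432154, 0.9615147)
q' = normalize(q + ½dt·q⊗(0,ω)) = (0.2410, 0.8615, 0.1916, 0.4037)

p' = (-1.6200, 1.6960, 1.7680)
q' = (0.2410, 0.8615, 0.1916, 0.4037)
v' = (-1.5320, 1.2416, -0.2912)
ω' = (-0.8870, 0.7352, 0.1669)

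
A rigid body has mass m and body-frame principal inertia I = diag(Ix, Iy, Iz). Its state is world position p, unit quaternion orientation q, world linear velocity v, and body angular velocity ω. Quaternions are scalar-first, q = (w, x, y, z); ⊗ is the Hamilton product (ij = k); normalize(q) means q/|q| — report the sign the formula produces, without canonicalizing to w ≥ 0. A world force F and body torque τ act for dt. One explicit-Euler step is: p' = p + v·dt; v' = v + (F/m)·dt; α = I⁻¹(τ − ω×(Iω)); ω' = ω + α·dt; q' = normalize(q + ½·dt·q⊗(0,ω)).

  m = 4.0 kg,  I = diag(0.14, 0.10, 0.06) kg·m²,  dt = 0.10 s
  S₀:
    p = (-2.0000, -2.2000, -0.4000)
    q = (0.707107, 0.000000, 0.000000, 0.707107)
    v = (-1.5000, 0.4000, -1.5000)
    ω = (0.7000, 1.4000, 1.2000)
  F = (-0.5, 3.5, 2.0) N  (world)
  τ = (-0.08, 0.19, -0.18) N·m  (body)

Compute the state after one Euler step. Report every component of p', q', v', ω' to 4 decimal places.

p' = (-2.1500, -2.1600, -0.5500)
q' = (0.6615, -0.0246, 0.0739, 0.7459)
v' = (-1.5125, 0.4875, -1.4500)
ω' = (0.6909, 1.5228, 0.9653)

gyro term ω×Iω = (-0.0672, 0.0672, -0.0392)
α = I⁻¹(τ − ω×Iω) = (-0.0914, 1.2280, -2.3467)
ω + α·dt = (0.6909, 1.5228, 0.9653)
Hamilton product q⊗(0,ω) = (-0.8485284, -0.4949749, 1.4849247, 0.8485284)
q + ½dt·q⊗(0,ω), renormalized = (0.6615, -0.0246, 0.0739, 0.7459)
a = F/m = (-0.1250, 0.8750, 0.5000)
new position p' = (-2.1500, -2.1600, -0.5500)
v + (F/m)dt = (-1.5125, 0.4875, -1.4500)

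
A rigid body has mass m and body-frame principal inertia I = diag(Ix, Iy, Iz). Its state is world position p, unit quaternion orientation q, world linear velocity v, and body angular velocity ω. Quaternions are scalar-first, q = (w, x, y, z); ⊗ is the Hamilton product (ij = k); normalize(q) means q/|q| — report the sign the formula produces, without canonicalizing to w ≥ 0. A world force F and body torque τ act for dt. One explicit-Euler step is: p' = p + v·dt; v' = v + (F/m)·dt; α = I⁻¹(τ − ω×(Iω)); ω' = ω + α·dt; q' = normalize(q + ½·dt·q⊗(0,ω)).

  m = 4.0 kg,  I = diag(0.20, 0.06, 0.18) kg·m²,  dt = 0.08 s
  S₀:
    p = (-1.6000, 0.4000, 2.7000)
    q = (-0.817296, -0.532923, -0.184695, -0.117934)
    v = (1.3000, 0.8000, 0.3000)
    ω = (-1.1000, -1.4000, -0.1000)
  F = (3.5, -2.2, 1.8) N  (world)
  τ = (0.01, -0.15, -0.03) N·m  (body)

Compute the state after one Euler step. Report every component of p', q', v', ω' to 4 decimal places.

α = I⁻¹(τ − ω×Iω) = (-0.0340, -2.5367, 1.0311)
ω + α·dt = (-1.1027, -1.6029, -0.0175)
2q̇ = q⊗(0,ω) = (-0.8565817, 0.7523875, 1.2206495, 0.6246573)
q + ½dt·q⊗(0,ω), renormalized = (-0.8494, -0.5016, -0.1355, -0.0927)
linear accel F/m = (0.8750, -0.5500, 0.4500)
p + v·dt = (-1.4960, 0.4640, 2.7240)
v' = v + a·dt = (1.3700, 0.7560, 0.3360)

p' = (-1.4960, 0.4640, 2.7240)
q' = (-0.8494, -0.5016, -0.1355, -0.0927)
v' = (1.3700, 0.7560, 0.3360)
ω' = (-1.1027, -1.6029, -0.0175)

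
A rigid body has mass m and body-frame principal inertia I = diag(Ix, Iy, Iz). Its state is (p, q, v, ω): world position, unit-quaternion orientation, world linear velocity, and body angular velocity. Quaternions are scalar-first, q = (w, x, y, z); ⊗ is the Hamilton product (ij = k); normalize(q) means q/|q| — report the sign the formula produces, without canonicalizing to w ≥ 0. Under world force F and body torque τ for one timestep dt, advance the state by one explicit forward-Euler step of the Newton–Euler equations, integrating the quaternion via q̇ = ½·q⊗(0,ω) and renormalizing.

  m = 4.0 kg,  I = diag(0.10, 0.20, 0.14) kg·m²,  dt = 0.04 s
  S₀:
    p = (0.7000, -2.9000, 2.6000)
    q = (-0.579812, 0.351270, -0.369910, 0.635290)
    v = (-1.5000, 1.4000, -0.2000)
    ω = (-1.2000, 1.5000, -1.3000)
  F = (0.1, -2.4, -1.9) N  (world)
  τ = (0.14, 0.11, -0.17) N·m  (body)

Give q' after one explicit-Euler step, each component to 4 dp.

q' = (-0.5432, 0.3554, -0.3930, 0.6513)

Hamilton product q⊗(0,ω) = (1.8022660, 0.2237224, -1.1754150, 0.8367686)
q' = normalize(q + ½dt·q⊗(0,ω)) = (-0.5432, 0.3554, -0.3930, 0.6513)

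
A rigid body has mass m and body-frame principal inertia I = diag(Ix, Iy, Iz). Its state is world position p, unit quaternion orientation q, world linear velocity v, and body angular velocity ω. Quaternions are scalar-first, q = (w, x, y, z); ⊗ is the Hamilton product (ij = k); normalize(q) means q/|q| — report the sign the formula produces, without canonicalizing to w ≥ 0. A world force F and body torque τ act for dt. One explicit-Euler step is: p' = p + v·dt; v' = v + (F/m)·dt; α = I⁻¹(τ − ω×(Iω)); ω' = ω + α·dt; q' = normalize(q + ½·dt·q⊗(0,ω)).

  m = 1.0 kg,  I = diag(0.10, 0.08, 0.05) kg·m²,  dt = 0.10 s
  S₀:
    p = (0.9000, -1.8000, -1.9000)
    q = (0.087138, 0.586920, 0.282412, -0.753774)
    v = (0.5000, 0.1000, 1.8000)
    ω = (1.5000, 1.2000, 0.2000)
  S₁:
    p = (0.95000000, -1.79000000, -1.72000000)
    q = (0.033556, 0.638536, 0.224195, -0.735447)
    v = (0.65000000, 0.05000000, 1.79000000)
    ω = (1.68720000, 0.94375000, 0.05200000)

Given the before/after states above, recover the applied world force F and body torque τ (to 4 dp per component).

v₁ − v₀ = (0.15000000, -0.05000000, -0.01000000)
applied force F = (1.5000, -0.5000, -0.1000)
rate change Δω = (0.18720000, -0.25625000, -0.14800000)
I·α + gyro = (0.1800, -0.1900, -0.1100)

F = (1.5000, -0.5000, -0.1000)
τ = (0.1800, -0.1900, -0.1100)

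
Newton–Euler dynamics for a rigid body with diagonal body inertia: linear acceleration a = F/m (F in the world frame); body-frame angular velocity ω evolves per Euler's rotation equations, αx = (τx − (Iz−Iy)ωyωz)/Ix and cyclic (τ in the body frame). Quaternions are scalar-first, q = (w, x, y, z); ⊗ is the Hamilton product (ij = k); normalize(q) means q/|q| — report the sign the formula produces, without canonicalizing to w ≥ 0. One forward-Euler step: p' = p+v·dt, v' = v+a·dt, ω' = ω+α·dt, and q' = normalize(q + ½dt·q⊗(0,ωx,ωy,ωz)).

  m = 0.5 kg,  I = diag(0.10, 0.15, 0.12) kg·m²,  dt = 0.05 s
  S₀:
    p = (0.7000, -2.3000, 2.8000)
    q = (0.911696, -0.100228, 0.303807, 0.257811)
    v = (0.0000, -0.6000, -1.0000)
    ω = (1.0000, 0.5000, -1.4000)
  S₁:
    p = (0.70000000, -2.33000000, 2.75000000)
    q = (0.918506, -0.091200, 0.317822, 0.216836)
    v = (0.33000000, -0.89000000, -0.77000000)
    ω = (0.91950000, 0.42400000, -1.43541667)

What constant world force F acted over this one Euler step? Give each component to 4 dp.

Δv = v₁−v₀ = (0.33000000, -0.29000000, 0.23000000)
applied force F = (3.3000, -2.9000, 2.3000)

F = (3.3000, -2.9000, 2.3000)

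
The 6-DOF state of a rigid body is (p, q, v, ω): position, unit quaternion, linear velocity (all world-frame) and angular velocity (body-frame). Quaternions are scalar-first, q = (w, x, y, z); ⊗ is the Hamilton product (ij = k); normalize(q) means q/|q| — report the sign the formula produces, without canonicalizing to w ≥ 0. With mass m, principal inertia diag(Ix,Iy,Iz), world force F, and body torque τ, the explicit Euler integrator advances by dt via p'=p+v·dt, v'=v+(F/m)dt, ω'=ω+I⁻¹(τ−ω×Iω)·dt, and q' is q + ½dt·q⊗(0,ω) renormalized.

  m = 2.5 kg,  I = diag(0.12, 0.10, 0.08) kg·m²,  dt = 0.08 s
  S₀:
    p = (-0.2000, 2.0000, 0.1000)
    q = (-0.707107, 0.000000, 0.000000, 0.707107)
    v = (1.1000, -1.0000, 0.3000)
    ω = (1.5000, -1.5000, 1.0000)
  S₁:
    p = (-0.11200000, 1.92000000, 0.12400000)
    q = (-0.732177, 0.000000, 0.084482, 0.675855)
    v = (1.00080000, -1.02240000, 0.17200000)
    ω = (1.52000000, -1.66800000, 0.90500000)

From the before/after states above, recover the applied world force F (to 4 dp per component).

F = (-3.1000, -0.7000, -4.0000)

v₁ − v₀ = (-0.09920000, -0.02240000, -0.12800000)
applied force F = (-3.1000, -0.7000, -4.0000)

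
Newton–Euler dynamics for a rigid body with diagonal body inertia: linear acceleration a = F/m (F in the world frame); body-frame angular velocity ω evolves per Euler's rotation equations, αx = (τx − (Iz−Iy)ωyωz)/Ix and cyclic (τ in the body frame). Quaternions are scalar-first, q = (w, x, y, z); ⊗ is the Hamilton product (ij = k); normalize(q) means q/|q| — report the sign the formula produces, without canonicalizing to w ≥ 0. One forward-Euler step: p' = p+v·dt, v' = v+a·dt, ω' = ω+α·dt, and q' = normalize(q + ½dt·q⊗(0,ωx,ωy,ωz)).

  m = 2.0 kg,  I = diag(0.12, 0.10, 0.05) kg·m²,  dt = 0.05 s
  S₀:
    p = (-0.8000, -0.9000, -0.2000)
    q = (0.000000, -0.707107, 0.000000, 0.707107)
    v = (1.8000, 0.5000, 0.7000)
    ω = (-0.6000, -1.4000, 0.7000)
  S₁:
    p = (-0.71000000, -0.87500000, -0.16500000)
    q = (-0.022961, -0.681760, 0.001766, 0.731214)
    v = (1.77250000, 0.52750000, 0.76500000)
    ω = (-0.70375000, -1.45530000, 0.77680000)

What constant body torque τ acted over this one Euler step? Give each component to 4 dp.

rate change Δω = (-0.10375000, -0.05530000, 0.07680000)
I·α + gyro = (-0.2000, -0.1400, 0.0600)

τ = (-0.2000, -0.1400, 0.0600)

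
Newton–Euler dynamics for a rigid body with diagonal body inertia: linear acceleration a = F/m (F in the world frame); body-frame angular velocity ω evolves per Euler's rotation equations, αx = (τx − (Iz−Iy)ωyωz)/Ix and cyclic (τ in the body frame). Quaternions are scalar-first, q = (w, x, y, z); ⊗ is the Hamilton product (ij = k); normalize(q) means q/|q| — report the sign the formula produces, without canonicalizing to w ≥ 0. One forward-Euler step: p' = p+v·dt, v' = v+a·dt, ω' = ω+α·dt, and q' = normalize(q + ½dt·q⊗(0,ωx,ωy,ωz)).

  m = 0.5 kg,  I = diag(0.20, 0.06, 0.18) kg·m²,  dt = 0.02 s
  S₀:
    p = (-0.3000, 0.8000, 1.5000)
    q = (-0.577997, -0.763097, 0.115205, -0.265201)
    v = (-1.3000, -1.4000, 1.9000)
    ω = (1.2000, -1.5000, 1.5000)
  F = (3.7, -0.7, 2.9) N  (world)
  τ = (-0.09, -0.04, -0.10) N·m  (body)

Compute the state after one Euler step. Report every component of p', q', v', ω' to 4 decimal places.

a = F/m = (7.4000, -1.4000, 5.8000)
p' = p + v·dt = (-0.3260, 0.7720, 1.5380)
v' = v + a·dt = (-1.1520, -1.4280, 2.0160)
ω×(Iω) gyroscopic = (-0.2700, 0.0360, 0.2520)
(τ − ω×Iω)/I = (0.9000, -1.2667, -1.9556)
ω' = ω + α·dt = (1.2180, -1.5253, 1.4609)
Hamilton product q⊗(0,ω) = (1.4863254, -0.9185904, 1.6933998, 0.1394040)
q + ½dt·q⊗(0,ω), renormalized = (-0.5630, -0.7721, 0.1321, -0.2637)

p' = (-0.3260, 0.7720, 1.5380)
q' = (-0.5630, -0.7721, 0.1321, -0.2637)
v' = (-1.1520, -1.4280, 2.0160)
ω' = (1.2180, -1.5253, 1.4609)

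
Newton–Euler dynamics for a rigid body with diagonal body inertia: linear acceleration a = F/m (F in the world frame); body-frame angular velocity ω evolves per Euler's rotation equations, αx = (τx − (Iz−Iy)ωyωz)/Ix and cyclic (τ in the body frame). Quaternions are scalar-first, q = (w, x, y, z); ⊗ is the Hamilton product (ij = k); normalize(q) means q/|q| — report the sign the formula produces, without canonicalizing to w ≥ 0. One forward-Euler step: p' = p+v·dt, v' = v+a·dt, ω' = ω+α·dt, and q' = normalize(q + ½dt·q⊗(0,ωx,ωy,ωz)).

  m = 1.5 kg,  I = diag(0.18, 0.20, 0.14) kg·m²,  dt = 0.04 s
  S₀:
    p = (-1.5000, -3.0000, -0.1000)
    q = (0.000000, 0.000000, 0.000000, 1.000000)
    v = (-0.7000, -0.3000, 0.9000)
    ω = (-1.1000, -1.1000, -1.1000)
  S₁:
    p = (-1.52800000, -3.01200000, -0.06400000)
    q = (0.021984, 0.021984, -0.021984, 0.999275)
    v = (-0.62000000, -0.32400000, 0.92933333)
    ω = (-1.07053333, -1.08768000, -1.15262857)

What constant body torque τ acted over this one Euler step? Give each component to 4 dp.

Δω = ω₁−ω₀ = (0.02946667, 0.01232000, -0.05262857)
gyro term ω₀×Iω₀ = (-0.0726, 0.0484, 0.0242)
applied torque τ = (0.0600, 0.1100, -0.1600)

τ = (0.0600, 0.1100, -0.1600)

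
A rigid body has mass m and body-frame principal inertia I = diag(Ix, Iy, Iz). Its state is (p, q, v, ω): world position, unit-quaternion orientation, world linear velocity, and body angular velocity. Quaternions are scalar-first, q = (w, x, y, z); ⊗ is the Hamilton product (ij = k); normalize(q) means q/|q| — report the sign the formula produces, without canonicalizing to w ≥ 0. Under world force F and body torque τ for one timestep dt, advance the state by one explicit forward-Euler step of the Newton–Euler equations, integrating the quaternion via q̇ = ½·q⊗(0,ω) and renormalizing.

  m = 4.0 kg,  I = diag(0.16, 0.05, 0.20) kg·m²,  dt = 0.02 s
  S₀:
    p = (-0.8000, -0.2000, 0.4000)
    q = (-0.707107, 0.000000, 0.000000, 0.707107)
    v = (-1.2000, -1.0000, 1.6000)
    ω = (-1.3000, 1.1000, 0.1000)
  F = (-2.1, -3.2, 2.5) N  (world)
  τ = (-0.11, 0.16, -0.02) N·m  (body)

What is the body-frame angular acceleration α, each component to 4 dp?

gyro term ω×Iω = (0.0165, 0.0052, 0.1573)
angular accel α = (-0.7906, 3.0960, -0.8865)

α = (-0.7906, 3.0960, -0.8865)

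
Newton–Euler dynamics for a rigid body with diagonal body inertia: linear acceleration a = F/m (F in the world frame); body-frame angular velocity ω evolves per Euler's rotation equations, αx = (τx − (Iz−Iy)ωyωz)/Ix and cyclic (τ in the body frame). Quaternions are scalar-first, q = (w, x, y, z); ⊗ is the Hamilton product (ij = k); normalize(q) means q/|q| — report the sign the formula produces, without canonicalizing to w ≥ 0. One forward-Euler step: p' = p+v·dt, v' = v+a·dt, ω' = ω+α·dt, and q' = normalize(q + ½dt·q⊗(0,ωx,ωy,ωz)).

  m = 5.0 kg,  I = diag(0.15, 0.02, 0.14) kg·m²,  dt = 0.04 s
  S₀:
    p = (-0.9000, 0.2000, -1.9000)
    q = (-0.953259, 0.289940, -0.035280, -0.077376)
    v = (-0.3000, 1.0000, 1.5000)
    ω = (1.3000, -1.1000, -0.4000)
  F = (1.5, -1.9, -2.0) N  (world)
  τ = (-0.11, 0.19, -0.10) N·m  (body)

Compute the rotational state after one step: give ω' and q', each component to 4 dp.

ω' = (1.2566, -0.7096, -0.4817)
q' = (-0.9616, 0.2636, -0.0140, -0.0752)

ω×(Iω) gyroscopic = (0.0528, -0.0052, 0.1859)
α = I⁻¹(τ − ω×Iω) = (-1.0853, 9.7600, -2.0421)
ω + α·dt = (1.2566, -0.7096, -0.4817)
q⊗(0,ω) = (-0.4466804, -1.3102383, 1.0639721, 0.1082336)
q' = normalize(q + ½dt·q⊗(0,ω)) = (-0.9616, 0.2636, -0.0140, -0.0752)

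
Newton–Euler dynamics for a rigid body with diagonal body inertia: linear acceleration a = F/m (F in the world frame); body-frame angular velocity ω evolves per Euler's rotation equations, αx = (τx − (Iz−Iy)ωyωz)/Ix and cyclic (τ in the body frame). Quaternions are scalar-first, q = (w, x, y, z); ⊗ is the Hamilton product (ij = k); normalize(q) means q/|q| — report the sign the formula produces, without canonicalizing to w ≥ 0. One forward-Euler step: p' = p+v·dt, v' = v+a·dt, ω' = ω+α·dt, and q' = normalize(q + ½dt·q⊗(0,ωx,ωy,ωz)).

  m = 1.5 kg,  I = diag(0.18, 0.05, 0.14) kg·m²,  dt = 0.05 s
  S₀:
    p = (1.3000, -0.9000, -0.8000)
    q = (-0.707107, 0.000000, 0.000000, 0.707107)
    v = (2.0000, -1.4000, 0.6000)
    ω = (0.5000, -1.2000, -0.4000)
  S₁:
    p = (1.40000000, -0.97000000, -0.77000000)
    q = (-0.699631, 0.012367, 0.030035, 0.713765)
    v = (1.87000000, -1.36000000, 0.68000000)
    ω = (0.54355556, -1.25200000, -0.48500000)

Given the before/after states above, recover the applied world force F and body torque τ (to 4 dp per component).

F = (-3.9000, 1.2000, 2.4000)
τ = (0.2000, -0.0600, -0.1600)

ω₁ − ω₀ = (0.04355556, -0.05200000, -0.08500000)
τ = I·(Δω/dt) + ω₀×(Iω₀) = (0.2000, -0.0600, -0.1600)
v₁ − v₀ = (-0.13000000, 0.04000000, 0.08000000)
m·(v₁−v₀)/dt = (-3.9000, 1.2000, 2.4000)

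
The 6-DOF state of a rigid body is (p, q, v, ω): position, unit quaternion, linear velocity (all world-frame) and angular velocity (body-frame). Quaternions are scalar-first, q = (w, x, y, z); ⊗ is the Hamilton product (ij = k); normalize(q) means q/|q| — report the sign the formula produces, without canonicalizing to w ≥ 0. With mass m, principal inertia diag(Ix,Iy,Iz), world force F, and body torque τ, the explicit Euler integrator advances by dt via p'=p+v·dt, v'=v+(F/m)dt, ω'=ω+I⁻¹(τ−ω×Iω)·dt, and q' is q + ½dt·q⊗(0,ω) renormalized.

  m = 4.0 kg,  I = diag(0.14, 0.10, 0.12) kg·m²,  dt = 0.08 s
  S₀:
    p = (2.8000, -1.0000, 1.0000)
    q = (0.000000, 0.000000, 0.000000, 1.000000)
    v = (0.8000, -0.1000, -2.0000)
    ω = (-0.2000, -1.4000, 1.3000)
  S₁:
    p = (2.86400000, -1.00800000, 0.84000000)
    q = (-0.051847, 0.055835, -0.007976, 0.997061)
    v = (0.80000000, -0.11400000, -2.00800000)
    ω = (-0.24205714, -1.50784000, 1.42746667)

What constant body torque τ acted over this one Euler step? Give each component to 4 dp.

τ = (-0.1100, -0.1400, 0.1800)

Δω = ω₁−ω₀ = (-0.04205714, -0.10784000, 0.12746667)
I·α + gyro = (-0.1100, -0.1400, 0.1800)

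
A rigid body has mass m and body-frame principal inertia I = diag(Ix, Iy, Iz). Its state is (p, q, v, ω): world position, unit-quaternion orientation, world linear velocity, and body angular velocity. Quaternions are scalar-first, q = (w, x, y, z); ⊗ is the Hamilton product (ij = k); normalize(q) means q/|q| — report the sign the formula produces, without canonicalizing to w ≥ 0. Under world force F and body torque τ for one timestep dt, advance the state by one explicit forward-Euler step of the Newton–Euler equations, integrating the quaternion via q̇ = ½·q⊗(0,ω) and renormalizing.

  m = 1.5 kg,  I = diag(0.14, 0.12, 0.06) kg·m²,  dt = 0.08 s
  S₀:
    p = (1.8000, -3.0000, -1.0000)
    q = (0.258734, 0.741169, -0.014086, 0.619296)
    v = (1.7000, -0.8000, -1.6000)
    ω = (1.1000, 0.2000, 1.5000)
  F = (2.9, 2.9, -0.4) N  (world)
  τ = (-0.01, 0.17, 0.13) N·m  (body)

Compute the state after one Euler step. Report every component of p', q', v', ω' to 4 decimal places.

p' = (1.9360, -3.0640, -1.1280)
q' = (0.1886, 0.7447, -0.0292, 0.6396)
v' = (1.8547, -0.6453, -1.6213)
ω' = (1.1046, 0.2253, 1.6792)

a = F/m = (1.9333, 1.9333, -0.2667)
new position p' = (1.9360, -3.0640, -1.1280)
v' = v + a·dt = (1.8547, -0.6453, -1.6213)
gyro term ω×Iω = (-0.0180, 0.1320, -0.0044)
angular accel α = (0.0571, 0.3167, 2.2400)
ω' = ω + α·dt = (1.1046, 0.2253, 1.6792)
2q̇ = q⊗(0,ω) = (-1.7414127, 0.1396192, -0.3787811, 0.5518294)
q' = normalize(q + ½dt·q⊗(0,ω)) = (0.1886, 0.7447, -0.0292, 0.6396)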